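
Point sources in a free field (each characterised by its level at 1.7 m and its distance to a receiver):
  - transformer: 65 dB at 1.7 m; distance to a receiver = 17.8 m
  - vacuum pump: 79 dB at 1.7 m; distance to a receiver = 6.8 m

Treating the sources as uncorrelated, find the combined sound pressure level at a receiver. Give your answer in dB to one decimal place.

Apply inverse-square spreading to bring every level to the receiver, then sum 10^(L/10).
transformer: 65 − 20·log₁₀(17.8/1.7) = 65 − 20.40 = 44.60 dB.
vacuum pump: 79 − 20·log₁₀(6.8/1.7) = 79 − 12.04 = 66.96 dB.
Σ 10^(L/10) = 4.993e+06 → L_total = 10·log₁₀(4.993e+06) = 66.98 dB.

67.0 dB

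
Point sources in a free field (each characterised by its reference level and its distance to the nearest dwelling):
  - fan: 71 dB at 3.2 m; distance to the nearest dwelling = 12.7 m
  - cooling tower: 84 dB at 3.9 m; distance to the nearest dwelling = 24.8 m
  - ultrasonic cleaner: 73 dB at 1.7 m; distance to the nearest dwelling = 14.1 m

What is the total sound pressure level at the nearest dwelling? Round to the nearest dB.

First find each source's level at the receiver (point-source: −20·log₁₀(r/r_ref)), then combine on an intensity basis.
fan: 71 − 20·log₁₀(12.7/3.2) = 71 − 11.97 = 59.03 dB.
cooling tower: 84 − 20·log₁₀(24.8/3.9) = 84 − 16.07 = 67.93 dB.
ultrasonic cleaner: 73 − 20·log₁₀(14.1/1.7) = 73 − 18.38 = 54.62 dB.
Σ 10^(L/10) = 7.301e+06 → L_total = 10·log₁₀(7.301e+06) = 68.63 dB.

69 dB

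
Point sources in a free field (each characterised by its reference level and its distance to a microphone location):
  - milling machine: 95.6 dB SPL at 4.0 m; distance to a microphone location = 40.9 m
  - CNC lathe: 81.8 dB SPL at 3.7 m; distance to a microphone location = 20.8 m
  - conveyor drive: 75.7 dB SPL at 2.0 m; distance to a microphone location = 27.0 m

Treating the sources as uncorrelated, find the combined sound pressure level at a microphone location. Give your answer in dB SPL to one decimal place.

Propagate each source to the receiver with L = L_ref − 20·log₁₀(r/r_ref), then add intensities.
milling machine: 95.6 − 20·log₁₀(40.9/4.0) = 95.6 − 20.19 = 75.41 dB SPL.
CNC lathe: 81.8 − 20·log₁₀(20.8/3.7) = 81.8 − 15.00 = 66.80 dB SPL.
conveyor drive: 75.7 − 20·log₁₀(27.0/2.0) = 75.7 − 22.61 = 53.09 dB SPL.
Σ 10^(L/10) = 3.972e+07 → L_total = 10·log₁₀(3.972e+07) = 75.99 dB SPL.

76.0 dB SPL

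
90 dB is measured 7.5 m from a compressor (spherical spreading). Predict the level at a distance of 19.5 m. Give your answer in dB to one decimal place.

81.7 dB

Spherical spreading from a point source gives a 20·log₁₀(r₂/r₁) drop.
L₂ = 90 − 20·log₁₀(19.5/7.5) = 90 − 8.299 = 81.70 dB.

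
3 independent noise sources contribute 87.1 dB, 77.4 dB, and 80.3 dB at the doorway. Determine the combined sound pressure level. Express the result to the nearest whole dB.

For uncorrelated sources the intensities add, so convert each level to linear form, sum, and take 10·log₁₀ of the total.
Σ 10^(L/10) = 10^(87.1/10) + 10^(77.4/10) + 10^(80.3/10) = 6.750e+08.
L_total = 10·log₁₀(6.750e+08) = 88.29 dB.

88 dB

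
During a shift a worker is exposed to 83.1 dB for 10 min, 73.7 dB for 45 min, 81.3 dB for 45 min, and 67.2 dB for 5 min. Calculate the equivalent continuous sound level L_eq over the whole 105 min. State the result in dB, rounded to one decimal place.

Weight each interval's intensity by its duration and average over T = 105 min:
Σ tᵢ·10^(Lᵢ/10) = 10·10^(83.1/10) + 45·10^(73.7/10) + 45·10^(81.3/10) + 5·10^(67.2/10) = 9.193e+09.
L_eq = 10·log₁₀(9.193e+09/105) = 79.42 dB.

79.4 dB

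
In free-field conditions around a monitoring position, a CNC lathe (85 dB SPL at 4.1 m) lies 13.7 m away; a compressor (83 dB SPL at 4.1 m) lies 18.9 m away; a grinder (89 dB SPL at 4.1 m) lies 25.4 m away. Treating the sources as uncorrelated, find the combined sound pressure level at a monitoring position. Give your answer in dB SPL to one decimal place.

Propagate each source to the receiver with L = L_ref − 20·log₁₀(r/r_ref), then add intensities.
CNC lathe: 85 − 20·log₁₀(13.7/4.1) = 85 − 10.48 = 74.52 dB SPL.
compressor: 83 − 20·log₁₀(18.9/4.1) = 83 − 13.27 = 69.73 dB SPL.
grinder: 89 − 20·log₁₀(25.4/4.1) = 89 − 15.84 = 73.16 dB SPL.
Σ 10^(L/10) = 5.841e+07 → L_total = 10·log₁₀(5.841e+07) = 77.66 dB SPL.

77.7 dB SPL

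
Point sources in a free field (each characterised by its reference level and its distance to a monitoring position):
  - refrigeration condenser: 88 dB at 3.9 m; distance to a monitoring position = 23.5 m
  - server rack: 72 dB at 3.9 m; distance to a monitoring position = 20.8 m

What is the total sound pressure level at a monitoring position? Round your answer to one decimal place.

72.5 dB

First find each source's level at the receiver (point-source: −20·log₁₀(r/r_ref)), then combine on an intensity basis.
refrigeration condenser: 88 − 20·log₁₀(23.5/3.9) = 88 − 15.60 = 72.40 dB.
server rack: 72 − 20·log₁₀(20.8/3.9) = 72 − 14.54 = 57.46 dB.
Σ 10^(L/10) = 1.793e+07 → L_total = 10·log₁₀(1.793e+07) = 72.54 dB.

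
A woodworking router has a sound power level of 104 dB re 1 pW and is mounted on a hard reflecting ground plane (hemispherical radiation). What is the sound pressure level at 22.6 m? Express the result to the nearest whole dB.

L_p = L_w − 10·log₁₀(2π·r²) with r = 22.6 m.
2π·r² = 3209 m², 10·log₁₀ of that is 35.064 dB.
L_p = 104 − 35.064 = 68.94 dB.

69 dB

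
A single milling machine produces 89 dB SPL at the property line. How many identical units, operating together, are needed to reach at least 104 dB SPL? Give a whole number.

Need L₁ + 10·log₁₀ N ≥ 104, i.e. log₁₀ N ≥ 1.50.
N ≥ 10^(15.0/10) = 31.623, so N = 32.

32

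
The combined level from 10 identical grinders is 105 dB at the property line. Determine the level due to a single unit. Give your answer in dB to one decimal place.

For N identical incoherent sources L_total = L₁ + 10·log₁₀ N, so L₁ = 105 − 10·log₁₀(10) = 105 − 10.000.

95.0 dB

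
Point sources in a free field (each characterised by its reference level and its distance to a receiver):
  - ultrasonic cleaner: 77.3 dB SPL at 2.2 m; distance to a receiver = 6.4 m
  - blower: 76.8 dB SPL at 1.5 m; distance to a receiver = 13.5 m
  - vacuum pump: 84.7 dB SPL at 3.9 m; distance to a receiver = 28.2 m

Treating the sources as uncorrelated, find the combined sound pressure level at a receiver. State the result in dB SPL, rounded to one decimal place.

First find each source's level at the receiver (point-source: −20·log₁₀(r/r_ref)), then combine on an intensity basis.
ultrasonic cleaner: 77.3 − 20·log₁₀(6.4/2.2) = 77.3 − 9.28 = 68.02 dB SPL.
blower: 76.8 − 20·log₁₀(13.5/1.5) = 76.8 − 19.08 = 57.72 dB SPL.
vacuum pump: 84.7 − 20·log₁₀(28.2/3.9) = 84.7 − 17.18 = 67.52 dB SPL.
Σ 10^(L/10) = 1.258e+07 → L_total = 10·log₁₀(1.258e+07) = 71.00 dB SPL.

71.0 dB SPL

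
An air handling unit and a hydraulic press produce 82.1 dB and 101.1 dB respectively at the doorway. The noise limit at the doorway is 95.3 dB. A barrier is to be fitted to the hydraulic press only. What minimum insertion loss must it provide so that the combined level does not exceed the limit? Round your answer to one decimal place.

Everything except the hydraulic press sums to 10^(82.1/10) = 1.622e+08 in linear terms, 82.10 dB.
The limit corresponds to 10^(95.3/10) = 3.388e+09; subtracting the fixed part leaves 3.226e+09 for the hydraulic press, i.e. 95.09 dB.
So the hydraulic press must be reduced from 101.1 to 95.09 dB: IL = 6.01 dB.

6.0 dB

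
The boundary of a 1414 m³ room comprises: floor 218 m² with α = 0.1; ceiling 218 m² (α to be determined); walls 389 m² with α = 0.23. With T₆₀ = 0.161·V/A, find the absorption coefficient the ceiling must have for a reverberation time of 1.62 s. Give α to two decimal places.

Required total absorption A = 0.161·1414/1.62 = 140.53 m².
Absorption from the other surfaces = 218·0.1 + 389·0.23 = 111.27 m², so the ceiling must supply 29.26 m² over 218 m².
α = 29.26/218 = 0.134.

0.13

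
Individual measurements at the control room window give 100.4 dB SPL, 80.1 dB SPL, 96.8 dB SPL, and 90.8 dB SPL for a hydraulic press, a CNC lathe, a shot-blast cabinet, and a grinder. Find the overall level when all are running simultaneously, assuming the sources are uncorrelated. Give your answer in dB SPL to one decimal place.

102.3 dB SPL

For uncorrelated sources the intensities add, so convert each level to linear form, sum, and take 10·log₁₀ of the total.
Σ 10^(L/10) = 10^(100.4/10) + 10^(80.1/10) + 10^(96.8/10) + 10^(90.8/10) = 1.706e+10.
L_total = 10·log₁₀(1.706e+10) = 102.32 dB SPL.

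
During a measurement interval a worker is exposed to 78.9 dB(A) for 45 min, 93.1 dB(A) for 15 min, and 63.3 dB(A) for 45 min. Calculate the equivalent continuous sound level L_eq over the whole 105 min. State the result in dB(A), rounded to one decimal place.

85.1 dB(A)

Weight each interval's intensity by its duration and average over T = 105 min:
Σ tᵢ·10^(Lᵢ/10) = 45·10^(78.9/10) + 15·10^(93.1/10) + 45·10^(63.3/10) = 3.422e+10.
L_eq = 10·log₁₀(3.422e+10/105) = 85.13 dB(A).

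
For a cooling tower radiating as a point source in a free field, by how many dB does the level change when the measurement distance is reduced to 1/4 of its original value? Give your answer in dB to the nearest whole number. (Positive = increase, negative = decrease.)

Point-source spreading: ΔL = −20·log₁₀(r₂/r₁).
ΔL = −20·log₁₀(0.25) = +12.04 dB.

+12 dB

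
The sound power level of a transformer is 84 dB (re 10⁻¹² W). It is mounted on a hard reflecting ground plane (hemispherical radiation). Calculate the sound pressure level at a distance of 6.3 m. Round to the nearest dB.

60 dB

The power spreads over a hemisphere of area 2π·r², so L_p = L_w − 10·log₁₀(2π·r²).
2π·r² = 249.4 m², 10·log₁₀ of that is 23.969 dB.
L_p = 84 − 23.969 = 60.03 dB.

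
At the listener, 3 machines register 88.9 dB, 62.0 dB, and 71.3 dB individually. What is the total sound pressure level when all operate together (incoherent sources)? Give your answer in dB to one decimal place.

Incoherent sources combine by intensity addition: L_total = 10·log₁₀(Σ 10^(L_i/10)).
Σ 10^(L/10) = 10^(88.9/10) + 10^(62.0/10) + 10^(71.3/10) = 7.913e+08.
L_total = 10·log₁₀(7.913e+08) = 88.98 dB.

89.0 dB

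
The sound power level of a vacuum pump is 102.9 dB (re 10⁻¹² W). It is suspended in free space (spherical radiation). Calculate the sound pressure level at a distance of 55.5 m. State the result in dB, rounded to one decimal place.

The power spreads over a sphere of area 4π·r², so L_p = L_w − 10·log₁₀(4π·r²).
4π·r² = 3.871e+04 m², 10·log₁₀ of that is 45.878 dB.
L_p = 102.9 − 45.878 = 57.02 dB.

57.0 dB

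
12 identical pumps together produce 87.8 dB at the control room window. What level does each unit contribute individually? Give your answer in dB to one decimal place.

For N identical incoherent sources L_total = L₁ + 10·log₁₀ N, so L₁ = 87.8 − 10·log₁₀(12) = 87.8 − 10.792.

77.0 dB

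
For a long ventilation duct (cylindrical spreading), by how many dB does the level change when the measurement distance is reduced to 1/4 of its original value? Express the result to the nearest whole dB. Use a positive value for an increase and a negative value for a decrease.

+6 dB

With cylindrical spreading the level changes by −10·log₁₀(r₂/r₁).
ΔL = −10·log₁₀(0.25) = +6.02 dB.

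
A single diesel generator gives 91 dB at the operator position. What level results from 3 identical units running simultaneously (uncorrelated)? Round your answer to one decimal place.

95.8 dB

N identical incoherent sources raise the level by 10·log₁₀ N.
L_total = 91 + 10·log₁₀(3) = 91 + 4.771 = 95.77 dB.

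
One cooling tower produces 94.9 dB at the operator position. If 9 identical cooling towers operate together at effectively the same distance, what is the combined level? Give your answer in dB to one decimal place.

104.4 dB

L_total = L₁ + 10·log₁₀ N for N identical incoherent sources.
L_total = 94.9 + 10·log₁₀(9) = 94.9 + 9.542 = 104.44 dB.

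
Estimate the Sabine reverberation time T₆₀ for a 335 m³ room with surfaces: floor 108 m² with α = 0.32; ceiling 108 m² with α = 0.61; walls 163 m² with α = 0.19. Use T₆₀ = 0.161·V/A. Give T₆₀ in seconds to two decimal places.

0.41 s

Total absorption A = 108·0.32 + 108·0.61 + 163·0.19 = 131.41 m² sabins.
T₆₀ = 0.161·V/A = 0.161·335/131.41 = 0.410 s.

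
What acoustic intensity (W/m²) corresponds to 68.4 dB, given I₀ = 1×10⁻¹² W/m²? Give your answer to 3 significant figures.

6.92e-06 W/m²

I = I₀·10^(L/10) = 10⁻¹² × 10^(68.4/10) = 10^(-5.160).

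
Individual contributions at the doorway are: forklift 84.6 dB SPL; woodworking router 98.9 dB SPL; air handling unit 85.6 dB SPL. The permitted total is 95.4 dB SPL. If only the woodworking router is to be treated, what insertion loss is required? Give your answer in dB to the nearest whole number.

The untreated sources together contribute 10^(84.6/10) + 10^(85.6/10) = 6.515e+08, i.e. 88.14 dB SPL.
To meet 95.4 dB SPL overall, the treated woodworking router may contribute at most 10^(95.4/10) − 6.515e+08 = 2.816e+09, i.e. 94.50 dB SPL.
Required insertion loss = 98.9 − 94.50 = 4.40 dB.

4 dB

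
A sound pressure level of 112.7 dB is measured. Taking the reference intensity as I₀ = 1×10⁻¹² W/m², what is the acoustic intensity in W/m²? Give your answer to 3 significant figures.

0.186 W/m²

L = 10·log₁₀(I/I₀) ⇒ I = I₀·10^(L/10) = 10⁻¹² × 10^11.27.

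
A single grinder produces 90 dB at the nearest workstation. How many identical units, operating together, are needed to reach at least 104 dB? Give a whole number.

Need L₁ + 10·log₁₀ N ≥ 104, i.e. log₁₀ N ≥ 1.40.
N ≥ 10^(14.0/10) = 25.119, so N = 26.

26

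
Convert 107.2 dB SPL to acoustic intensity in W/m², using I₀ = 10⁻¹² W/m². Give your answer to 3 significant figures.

0.0525 W/m²

I/I₀ = 10^(107.2/10) = 5.248e+10, so I = 5.248e+10 × 10⁻¹² W/m².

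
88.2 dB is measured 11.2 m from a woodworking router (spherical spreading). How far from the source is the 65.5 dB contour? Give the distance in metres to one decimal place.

Point-source spreading drops the level by 20·log₁₀(r₂/r₁); inverting, r₂/r₁ = 10^(ΔL/20).
r₂ = 11.2·10^((88.2−65.5)/20) = 11.2·10^(22.7/20) = 152.83 m.

152.8 m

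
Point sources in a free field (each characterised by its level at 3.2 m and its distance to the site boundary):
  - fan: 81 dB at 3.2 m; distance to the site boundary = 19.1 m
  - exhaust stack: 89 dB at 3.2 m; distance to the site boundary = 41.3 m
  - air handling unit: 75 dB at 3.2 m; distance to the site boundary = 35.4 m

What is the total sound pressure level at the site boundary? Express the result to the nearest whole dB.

69 dB

Apply inverse-square spreading to bring every level to the receiver, then sum 10^(L/10).
fan: 81 − 20·log₁₀(19.1/3.2) = 81 − 15.52 = 65.48 dB.
exhaust stack: 89 − 20·log₁₀(41.3/3.2) = 89 − 22.22 = 66.78 dB.
air handling unit: 75 − 20·log₁₀(35.4/3.2) = 75 − 20.88 = 54.12 dB.
Σ 10^(L/10) = 8.561e+06 → L_total = 10·log₁₀(8.561e+06) = 69.33 dB.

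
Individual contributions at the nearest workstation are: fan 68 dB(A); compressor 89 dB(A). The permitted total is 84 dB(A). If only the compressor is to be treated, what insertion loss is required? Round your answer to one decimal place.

The untreated sources together contribute 10^(68/10) = 6.310e+06, i.e. 68.00 dB(A).
To meet 84 dB(A) overall, the treated compressor may contribute at most 10^(84/10) − 6.310e+06 = 2.449e+08, i.e. 83.89 dB(A).
Required insertion loss = 89 − 83.89 = 5.11 dB.

5.1 dB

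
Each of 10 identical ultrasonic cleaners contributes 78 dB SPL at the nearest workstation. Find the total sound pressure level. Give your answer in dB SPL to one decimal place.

L_total = L₁ + 10·log₁₀ N for N identical incoherent sources.
L_total = 78 + 10·log₁₀(10) = 78 + 10.000 = 88.00 dB SPL.

88.0 dB SPL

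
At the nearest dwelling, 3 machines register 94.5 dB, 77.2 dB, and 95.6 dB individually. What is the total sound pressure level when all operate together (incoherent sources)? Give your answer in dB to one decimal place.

98.1 dB

For uncorrelated sources the intensities add, so convert each level to linear form, sum, and take 10·log₁₀ of the total.
Σ 10^(L/10) = 10^(94.5/10) + 10^(77.2/10) + 10^(95.6/10) = 6.502e+09.
L_total = 10·log₁₀(6.502e+09) = 98.13 dB.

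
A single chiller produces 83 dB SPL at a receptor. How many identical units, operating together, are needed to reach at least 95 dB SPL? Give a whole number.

N identical sources give L₁ + 10·log₁₀ N, so require 10·log₁₀ N ≥ 95 − 83 = 12.0 dB.
N ≥ 10^(12.0/10) = 15.849, so N = 16.

16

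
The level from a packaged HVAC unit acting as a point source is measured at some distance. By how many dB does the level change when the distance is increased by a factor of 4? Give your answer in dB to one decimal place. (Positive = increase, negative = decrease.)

-12.0 dB

A point source loses 6 dB per doubling of distance; generally ΔL = −20·log₁₀(r₂/r₁).
ΔL = −20·log₁₀(4) = -12.04 dB.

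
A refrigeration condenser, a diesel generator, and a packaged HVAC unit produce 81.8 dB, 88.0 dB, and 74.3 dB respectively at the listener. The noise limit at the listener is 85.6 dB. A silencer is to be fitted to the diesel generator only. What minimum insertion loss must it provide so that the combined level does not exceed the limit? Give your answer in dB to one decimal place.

5.3 dB

Fixed contribution from the other sources: Σ 10^(L/10) = 10^(81.8/10) + 10^(74.3/10) = 1.783e+08 (82.51 dB).
To meet 85.6 dB overall, the treated diesel generator may contribute at most 10^(85.6/10) − 1.783e+08 = 1.848e+08, i.e. 82.67 dB.
So the diesel generator must be reduced from 88.0 to 82.67 dB: IL = 5.33 dB.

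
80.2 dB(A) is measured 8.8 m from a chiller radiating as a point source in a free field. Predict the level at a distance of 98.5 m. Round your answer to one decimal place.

59.2 dB(A)

Spherical spreading from a point source gives a 20·log₁₀(r₂/r₁) drop.
L₂ = 80.2 − 20·log₁₀(98.5/8.8) = 80.2 − 20.979 = 59.22 dB(A).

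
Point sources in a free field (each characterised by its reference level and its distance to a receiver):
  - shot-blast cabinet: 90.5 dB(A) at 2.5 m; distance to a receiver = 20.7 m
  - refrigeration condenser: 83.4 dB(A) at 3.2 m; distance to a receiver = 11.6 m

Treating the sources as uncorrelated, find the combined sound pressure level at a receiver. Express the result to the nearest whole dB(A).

75 dB(A)

Propagate each source to the receiver with L = L_ref − 20·log₁₀(r/r_ref), then add intensities.
shot-blast cabinet: 90.5 − 20·log₁₀(20.7/2.5) = 90.5 − 18.36 = 72.14 dB(A).
refrigeration condenser: 83.4 − 20·log₁₀(11.6/3.2) = 83.4 − 11.19 = 72.21 dB(A).
Σ 10^(L/10) = 3.301e+07 → L_total = 10·log₁₀(3.301e+07) = 75.19 dB(A).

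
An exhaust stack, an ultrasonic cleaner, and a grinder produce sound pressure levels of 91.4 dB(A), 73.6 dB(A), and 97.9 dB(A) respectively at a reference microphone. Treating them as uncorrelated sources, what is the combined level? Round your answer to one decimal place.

98.8 dB(A)

For uncorrelated sources the intensities add, so convert each level to linear form, sum, and take 10·log₁₀ of the total.
Σ 10^(L/10) = 10^(91.4/10) + 10^(73.6/10) + 10^(97.9/10) = 7.569e+09.
L_total = 10·log₁₀(7.569e+09) = 98.79 dB(A).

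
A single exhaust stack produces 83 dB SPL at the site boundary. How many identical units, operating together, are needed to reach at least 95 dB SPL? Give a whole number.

16

The shortfall is 95 − 83 = 12.0 dB, and N units add 10·log₁₀ N, so need 10·log₁₀ N ≥ 12.0.
N ≥ 10^(12.0/10) = 15.849, so N = 16.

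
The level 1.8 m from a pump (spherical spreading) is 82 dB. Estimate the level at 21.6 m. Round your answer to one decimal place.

Point-source attenuation: ΔL = 20·log₁₀(r₂/r₁) = 20·log₁₀(21.6/1.8) = 21.584 dB.
L₂ = 82 − 20·log₁₀(21.6/1.8) = 82 − 21.584 = 60.42 dB.

60.4 dB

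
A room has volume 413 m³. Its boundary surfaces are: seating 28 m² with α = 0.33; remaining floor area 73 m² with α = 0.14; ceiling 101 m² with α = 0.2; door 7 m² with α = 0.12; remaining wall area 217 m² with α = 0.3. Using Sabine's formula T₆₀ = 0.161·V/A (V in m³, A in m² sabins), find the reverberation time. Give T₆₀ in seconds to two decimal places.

0.63 s

Summing Sᵢαᵢ: 28·0.33 + 73·0.14 + 101·0.2 + 7·0.12 + 217·0.3 = 105.60 m².
T₆₀ = 0.161·V/A = 0.161·413/105.60 = 0.630 s.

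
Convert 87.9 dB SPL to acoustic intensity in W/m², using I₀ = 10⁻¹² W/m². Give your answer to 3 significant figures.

0.000617 W/m²

I = I₀·10^(L/10) = 10⁻¹² × 10^(87.9/10) = 10^(-3.210).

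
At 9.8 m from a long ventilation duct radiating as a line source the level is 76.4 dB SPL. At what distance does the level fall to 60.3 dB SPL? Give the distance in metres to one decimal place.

399.2 m

The 16.1 dB drop corresponds to a distance ratio of 10^(16.1/10) for a line source.
r₂ = 9.8·10^((76.4−60.3)/10) = 9.8·10^(16.1/10) = 399.23 m.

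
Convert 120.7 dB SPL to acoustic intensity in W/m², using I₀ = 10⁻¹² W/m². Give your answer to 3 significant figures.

I/I₀ = 10^(120.7/10) = 1.175e+12, so I = 1.175e+12 × 10⁻¹² W/m².

1.17 W/m²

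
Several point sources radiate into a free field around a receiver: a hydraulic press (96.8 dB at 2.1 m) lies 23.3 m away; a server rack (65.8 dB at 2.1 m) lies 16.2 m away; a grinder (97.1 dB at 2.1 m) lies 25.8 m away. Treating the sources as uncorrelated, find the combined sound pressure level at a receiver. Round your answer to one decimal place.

Propagate each source to the receiver with L = L_ref − 20·log₁₀(r/r_ref), then add intensities.
hydraulic press: 96.8 − 20·log₁₀(23.3/2.1) = 96.8 − 20.90 = 75.90 dB.
server rack: 65.8 − 20·log₁₀(16.2/2.1) = 65.8 − 17.75 = 48.05 dB.
grinder: 97.1 − 20·log₁₀(25.8/2.1) = 97.1 − 21.79 = 75.31 dB.
Σ 10^(L/10) = 7.292e+07 → L_total = 10·log₁₀(7.292e+07) = 78.63 dB.

78.6 dB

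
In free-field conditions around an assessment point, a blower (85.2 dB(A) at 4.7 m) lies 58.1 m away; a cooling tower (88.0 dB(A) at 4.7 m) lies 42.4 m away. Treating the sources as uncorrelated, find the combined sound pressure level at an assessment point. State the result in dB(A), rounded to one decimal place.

Propagate each source to the receiver with L = L_ref − 20·log₁₀(r/r_ref), then add intensities.
blower: 85.2 − 20·log₁₀(58.1/4.7) = 85.2 − 21.84 = 63.36 dB(A).
cooling tower: 88.0 − 20·log₁₀(42.4/4.7) = 88.0 − 19.11 = 68.89 dB(A).
Σ 10^(L/10) = 9.920e+06 → L_total = 10·log₁₀(9.920e+06) = 69.97 dB(A).

70.0 dB(A)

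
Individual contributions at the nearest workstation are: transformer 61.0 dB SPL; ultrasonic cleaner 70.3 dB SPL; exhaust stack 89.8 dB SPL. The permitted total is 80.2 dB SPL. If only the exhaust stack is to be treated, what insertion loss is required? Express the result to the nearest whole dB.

Fixed contribution from the other sources: Σ 10^(L/10) = 10^(61.0/10) + 10^(70.3/10) = 1.197e+07 (70.78 dB SPL).
To meet 80.2 dB SPL overall, the treated exhaust stack may contribute at most 10^(80.2/10) − 1.197e+07 = 9.274e+07, i.e. 79.67 dB SPL.
So the exhaust stack must be reduced from 89.8 to 79.67 dB SPL: IL = 10.13 dB.

10 dB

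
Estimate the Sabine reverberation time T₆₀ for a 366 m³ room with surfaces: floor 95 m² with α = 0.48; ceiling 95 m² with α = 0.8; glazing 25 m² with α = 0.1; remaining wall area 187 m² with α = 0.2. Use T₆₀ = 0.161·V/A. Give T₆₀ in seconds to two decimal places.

A = Σ Sᵢαᵢ = 95·0.48 + 95·0.8 + 25·0.1 + 187·0.2 = 161.50 m².
T₆₀ = 0.161 × 366 / 161.50 = 0.365 s.

0.36 s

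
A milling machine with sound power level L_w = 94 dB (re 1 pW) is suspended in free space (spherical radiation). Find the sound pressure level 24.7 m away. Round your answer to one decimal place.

The power spreads over a sphere of area 4π·r², so L_p = L_w − 10·log₁₀(4π·r²).
4π·r² = 7667 m², 10·log₁₀ of that is 38.846 dB.
L_p = 94 − 38.846 = 55.15 dB.

55.2 dB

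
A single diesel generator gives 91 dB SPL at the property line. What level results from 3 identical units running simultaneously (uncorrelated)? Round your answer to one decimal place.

L_total = L₁ + 10·log₁₀ N for N identical incoherent sources.
L_total = 91 + 10·log₁₀(3) = 91 + 4.771 = 95.77 dB SPL.

95.8 dB SPL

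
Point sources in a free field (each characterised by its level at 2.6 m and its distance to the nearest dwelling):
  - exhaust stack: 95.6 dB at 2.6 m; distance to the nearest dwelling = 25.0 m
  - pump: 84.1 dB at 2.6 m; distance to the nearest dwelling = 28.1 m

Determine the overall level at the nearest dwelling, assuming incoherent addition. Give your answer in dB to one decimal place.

76.2 dB

First find each source's level at the receiver (point-source: −20·log₁₀(r/r_ref)), then combine on an intensity basis.
exhaust stack: 95.6 − 20·log₁₀(25.0/2.6) = 95.6 − 19.66 = 75.94 dB.
pump: 84.1 − 20·log₁₀(28.1/2.6) = 84.1 − 20.67 = 63.43 dB.
Σ 10^(L/10) = 4.147e+07 → L_total = 10·log₁₀(4.147e+07) = 76.18 dB.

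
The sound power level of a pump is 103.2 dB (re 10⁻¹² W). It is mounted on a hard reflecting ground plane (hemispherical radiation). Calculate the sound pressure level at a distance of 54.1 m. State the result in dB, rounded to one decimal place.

60.6 dB

L_p = L_w − 10·log₁₀(2π·r²) with r = 54.1 m.
2π·r² = 1.839e+04 m², 10·log₁₀ of that is 42.646 dB.
L_p = 103.2 − 42.646 = 60.55 dB.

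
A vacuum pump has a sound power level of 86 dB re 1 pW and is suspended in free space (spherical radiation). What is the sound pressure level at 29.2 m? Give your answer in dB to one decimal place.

45.7 dB

The power spreads over a sphere of area 4π·r², so L_p = L_w − 10·log₁₀(4π·r²).
4π·r² = 1.071e+04 m², 10·log₁₀ of that is 40.300 dB.
L_p = 86 − 40.300 = 45.70 dB.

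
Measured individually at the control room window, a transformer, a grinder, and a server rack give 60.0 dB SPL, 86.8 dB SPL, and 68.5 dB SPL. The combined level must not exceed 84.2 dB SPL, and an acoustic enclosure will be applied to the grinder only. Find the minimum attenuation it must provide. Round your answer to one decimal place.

2.7 dB

The untreated sources together contribute 10^(60.0/10) + 10^(68.5/10) = 8.079e+06, i.e. 69.07 dB SPL.
The limit corresponds to 10^(84.2/10) = 2.630e+08; subtracting the fixed part leaves 2.549e+08 for the grinder, i.e. 84.06 dB SPL.
Required insertion loss = 86.8 − 84.06 = 2.74 dB.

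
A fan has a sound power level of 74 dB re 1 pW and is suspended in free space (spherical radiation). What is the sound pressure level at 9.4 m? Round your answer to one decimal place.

Free-field spherical radiation: L_p = L_w − 10·log₁₀(4π·r²), r = 9.4 m.
4π·r² = 1110 m², 10·log₁₀ of that is 30.455 dB.
L_p = 74 − 30.455 = 43.55 dB.

43.5 dB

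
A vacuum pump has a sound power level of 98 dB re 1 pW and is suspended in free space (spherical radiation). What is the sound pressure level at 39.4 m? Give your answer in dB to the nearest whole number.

Free-field spherical radiation: L_p = L_w − 10·log₁₀(4π·r²), r = 39.4 m.
4π·r² = 1.951e+04 m², 10·log₁₀ of that is 42.902 dB.
L_p = 98 − 42.902 = 55.10 dB.

55 dB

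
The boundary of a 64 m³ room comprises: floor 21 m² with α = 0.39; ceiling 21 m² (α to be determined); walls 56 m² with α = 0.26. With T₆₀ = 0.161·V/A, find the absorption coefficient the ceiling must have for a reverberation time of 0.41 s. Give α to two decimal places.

A = 0.161·V/T₆₀ = 0.161·64/0.41 = 25.13 m² sabins.
Absorption from the other surfaces = 21·0.39 + 56·0.26 = 22.75 m², so the ceiling must supply 2.38 m² over 21 m².
α = 2.38/21 = 0.113.

0.11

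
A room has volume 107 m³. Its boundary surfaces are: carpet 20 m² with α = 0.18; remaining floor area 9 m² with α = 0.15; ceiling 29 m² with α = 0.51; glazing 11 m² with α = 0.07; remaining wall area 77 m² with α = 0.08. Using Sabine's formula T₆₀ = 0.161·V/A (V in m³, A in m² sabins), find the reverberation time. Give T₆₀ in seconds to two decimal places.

Summing Sᵢαᵢ: 20·0.18 + 9·0.15 + 29·0.51 + 11·0.07 + 77·0.08 = 26.67 m².
T₆₀ = 0.161·V/A = 0.161·107/26.67 = 0.646 s.

0.65 s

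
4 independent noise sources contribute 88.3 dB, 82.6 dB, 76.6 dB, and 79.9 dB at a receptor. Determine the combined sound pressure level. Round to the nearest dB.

90 dB

For uncorrelated sources the intensities add, so convert each level to linear form, sum, and take 10·log₁₀ of the total.
Σ 10^(L/10) = 10^(88.3/10) + 10^(82.6/10) + 10^(76.6/10) + 10^(79.9/10) = 1.001e+09.
L_total = 10·log₁₀(1.001e+09) = 90.01 dB.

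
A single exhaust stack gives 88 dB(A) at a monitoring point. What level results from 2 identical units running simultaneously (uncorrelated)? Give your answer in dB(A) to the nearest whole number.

With 2 equal, uncorrelated contributions the intensity is 2× that of one unit, giving a rise of 10·log₁₀ 2.
L_total = 88 + 10·log₁₀(2) = 88 + 3.010 = 91.01 dB(A).

91 dB(A)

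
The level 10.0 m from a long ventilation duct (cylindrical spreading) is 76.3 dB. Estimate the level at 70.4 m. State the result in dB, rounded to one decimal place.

For a line source, L₂ = L₁ − 10·log₁₀(r₂/r₁).
L₂ = 76.3 − 10·log₁₀(70.4/10.0) = 76.3 − 8.476 = 67.82 dB.

67.8 dB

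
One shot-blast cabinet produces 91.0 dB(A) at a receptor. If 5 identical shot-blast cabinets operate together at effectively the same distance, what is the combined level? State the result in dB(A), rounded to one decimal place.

L_total = L₁ + 10·log₁₀ N for N identical incoherent sources.
L_total = 91.0 + 10·log₁₀(5) = 91.0 + 6.990 = 97.99 dB(A).

98.0 dB(A)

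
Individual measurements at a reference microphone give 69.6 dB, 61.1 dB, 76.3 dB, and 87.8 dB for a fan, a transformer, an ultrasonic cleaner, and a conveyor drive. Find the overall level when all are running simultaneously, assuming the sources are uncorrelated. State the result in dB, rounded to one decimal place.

88.2 dB

For uncorrelated sources the intensities add, so convert each level to linear form, sum, and take 10·log₁₀ of the total.
Σ 10^(L/10) = 10^(69.6/10) + 10^(61.1/10) + 10^(76.3/10) + 10^(87.8/10) = 6.556e+08.
L_total = 10·log₁₀(6.556e+08) = 88.17 dB.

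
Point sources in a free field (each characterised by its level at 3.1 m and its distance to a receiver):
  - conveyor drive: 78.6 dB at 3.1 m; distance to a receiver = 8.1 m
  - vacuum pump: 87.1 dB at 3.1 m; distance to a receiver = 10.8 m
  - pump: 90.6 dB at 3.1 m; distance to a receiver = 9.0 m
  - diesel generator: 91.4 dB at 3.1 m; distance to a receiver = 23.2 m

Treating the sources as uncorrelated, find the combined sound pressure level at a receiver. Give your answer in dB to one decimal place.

Apply inverse-square spreading to bring every level to the receiver, then sum 10^(L/10).
conveyor drive: 78.6 − 20·log₁₀(8.1/3.1) = 78.6 − 8.34 = 70.26 dB.
vacuum pump: 87.1 − 20·log₁₀(10.8/3.1) = 87.1 − 10.84 = 76.26 dB.
pump: 90.6 − 20·log₁₀(9.0/3.1) = 90.6 − 9.26 = 81.34 dB.
diesel generator: 91.4 − 20·log₁₀(23.2/3.1) = 91.4 − 17.48 = 73.92 dB.
Σ 10^(L/10) = 2.137e+08 → L_total = 10·log₁₀(2.137e+08) = 83.30 dB.

83.3 dB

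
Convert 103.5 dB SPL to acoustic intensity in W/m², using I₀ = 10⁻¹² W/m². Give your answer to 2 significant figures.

I = I₀·10^(L/10) = 10⁻¹² × 10^(103.5/10) = 10^(-1.650).

0.022 W/m²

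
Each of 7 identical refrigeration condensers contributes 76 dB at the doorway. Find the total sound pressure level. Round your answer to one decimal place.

With 7 equal, uncorrelated contributions the intensity is 7× that of one unit, giving a rise of 10·log₁₀ 7.
L_total = 76 + 10·log₁₀(7) = 76 + 8.451 = 84.45 dB.

84.5 dB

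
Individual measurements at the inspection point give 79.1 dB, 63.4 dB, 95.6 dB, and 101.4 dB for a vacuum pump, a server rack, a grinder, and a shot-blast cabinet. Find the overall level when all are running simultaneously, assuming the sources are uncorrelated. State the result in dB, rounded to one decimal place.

Incoherent sources combine by intensity addition: L_total = 10·log₁₀(Σ 10^(L_i/10)).
Σ 10^(L/10) = 10^(79.1/10) + 10^(63.4/10) + 10^(95.6/10) + 10^(101.4/10) = 1.752e+10.
L_total = 10·log₁₀(1.752e+10) = 102.43 dB.

102.4 dB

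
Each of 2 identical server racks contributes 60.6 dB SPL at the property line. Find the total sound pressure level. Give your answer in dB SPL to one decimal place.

N identical incoherent sources raise the level by 10·log₁₀ N.
L_total = 60.6 + 10·log₁₀(2) = 60.6 + 3.010 = 63.61 dB SPL.

63.6 dB SPL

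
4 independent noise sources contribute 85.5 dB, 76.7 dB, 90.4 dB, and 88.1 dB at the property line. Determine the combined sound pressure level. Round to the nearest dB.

For uncorrelated sources the intensities add, so convert each level to linear form, sum, and take 10·log₁₀ of the total.
Σ 10^(L/10) = 10^(85.5/10) + 10^(76.7/10) + 10^(90.4/10) + 10^(88.1/10) = 2.144e+09.
L_total = 10·log₁₀(2.144e+09) = 93.31 dB.

93 dB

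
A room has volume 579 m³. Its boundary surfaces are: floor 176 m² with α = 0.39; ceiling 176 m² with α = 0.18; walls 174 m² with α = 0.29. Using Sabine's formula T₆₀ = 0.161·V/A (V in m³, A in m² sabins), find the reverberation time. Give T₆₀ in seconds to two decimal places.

0.62 s

Summing Sᵢαᵢ: 176·0.39 + 176·0.18 + 174·0.29 = 150.78 m².
T₆₀ = 0.161 × 579 / 150.78 = 0.618 s.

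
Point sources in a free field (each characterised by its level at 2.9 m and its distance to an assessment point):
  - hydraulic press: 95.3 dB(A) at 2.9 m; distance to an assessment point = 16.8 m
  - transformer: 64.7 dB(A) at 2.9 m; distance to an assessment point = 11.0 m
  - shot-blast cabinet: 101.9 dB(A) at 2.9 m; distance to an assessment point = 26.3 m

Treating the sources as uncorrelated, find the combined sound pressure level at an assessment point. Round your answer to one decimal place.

84.6 dB(A)

Apply inverse-square spreading to bring every level to the receiver, then sum 10^(L/10).
hydraulic press: 95.3 − 20·log₁₀(16.8/2.9) = 95.3 − 15.26 = 80.04 dB(A).
transformer: 64.7 − 20·log₁₀(11.0/2.9) = 64.7 − 11.58 = 53.12 dB(A).
shot-blast cabinet: 101.9 − 20·log₁₀(26.3/2.9) = 101.9 − 19.15 = 82.75 dB(A).
Σ 10^(L/10) = 2.895e+08 → L_total = 10·log₁₀(2.895e+08) = 84.62 dB(A).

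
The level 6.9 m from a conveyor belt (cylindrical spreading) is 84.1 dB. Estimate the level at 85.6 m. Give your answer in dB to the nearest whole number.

73 dB

Line-source attenuation: ΔL = 10·log₁₀(r₂/r₁) = 10·log₁₀(85.6/6.9) = 10.936 dB.
L₂ = 84.1 − 10·log₁₀(85.6/6.9) = 84.1 − 10.936 = 73.16 dB.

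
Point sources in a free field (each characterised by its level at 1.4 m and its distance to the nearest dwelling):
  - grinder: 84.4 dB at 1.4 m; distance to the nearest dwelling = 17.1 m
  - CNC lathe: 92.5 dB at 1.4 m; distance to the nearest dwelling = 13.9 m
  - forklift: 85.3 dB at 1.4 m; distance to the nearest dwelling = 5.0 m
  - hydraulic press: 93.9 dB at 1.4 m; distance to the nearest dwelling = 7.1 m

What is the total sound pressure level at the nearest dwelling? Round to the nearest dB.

Apply inverse-square spreading to bring every level to the receiver, then sum 10^(L/10).
grinder: 84.4 − 20·log₁₀(17.1/1.4) = 84.4 − 21.74 = 62.66 dB.
CNC lathe: 92.5 − 20·log₁₀(13.9/1.4) = 92.5 − 19.94 = 72.56 dB.
forklift: 85.3 − 20·log₁₀(5.0/1.4) = 85.3 − 11.06 = 74.24 dB.
hydraulic press: 93.9 − 20·log₁₀(7.1/1.4) = 93.9 − 14.10 = 79.80 dB.
Σ 10^(L/10) = 1.419e+08 → L_total = 10·log₁₀(1.419e+08) = 81.52 dB.

82 dB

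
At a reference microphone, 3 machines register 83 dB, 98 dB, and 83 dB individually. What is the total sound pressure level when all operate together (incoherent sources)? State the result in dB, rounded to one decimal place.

Incoherent sources combine by intensity addition: L_total = 10·log₁₀(Σ 10^(L_i/10)).
Σ 10^(L/10) = 10^(83/10) + 10^(98/10) + 10^(83/10) = 6.709e+09.
L_total = 10·log₁₀(6.709e+09) = 98.27 dB.

98.3 dB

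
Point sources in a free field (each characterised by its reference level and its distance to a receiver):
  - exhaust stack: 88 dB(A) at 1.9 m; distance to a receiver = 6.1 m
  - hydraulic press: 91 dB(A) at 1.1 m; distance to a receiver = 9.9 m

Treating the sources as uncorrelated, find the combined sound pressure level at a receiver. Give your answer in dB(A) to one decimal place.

78.9 dB(A)

First find each source's level at the receiver (point-source: −20·log₁₀(r/r_ref)), then combine on an intensity basis.
exhaust stack: 88 − 20·log₁₀(6.1/1.9) = 88 − 10.13 = 77.87 dB(A).
hydraulic press: 91 − 20·log₁₀(9.9/1.1) = 91 − 19.08 = 71.92 dB(A).
Σ 10^(L/10) = 7.676e+07 → L_total = 10·log₁₀(7.676e+07) = 78.85 dB(A).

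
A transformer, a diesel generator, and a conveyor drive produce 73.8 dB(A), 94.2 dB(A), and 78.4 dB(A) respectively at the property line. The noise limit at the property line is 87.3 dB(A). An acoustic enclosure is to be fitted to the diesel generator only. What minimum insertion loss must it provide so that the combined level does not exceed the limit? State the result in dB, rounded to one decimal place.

Fixed contribution from the other sources: Σ 10^(L/10) = 10^(73.8/10) + 10^(78.4/10) = 9.317e+07 (79.69 dB(A)).
The limit corresponds to 10^(87.3/10) = 5.370e+08; subtracting the fixed part leaves 4.439e+08 for the diesel generator, i.e. 86.47 dB(A).
So the diesel generator must be reduced from 94.2 to 86.47 dB(A): IL = 7.73 dB.

7.7 dB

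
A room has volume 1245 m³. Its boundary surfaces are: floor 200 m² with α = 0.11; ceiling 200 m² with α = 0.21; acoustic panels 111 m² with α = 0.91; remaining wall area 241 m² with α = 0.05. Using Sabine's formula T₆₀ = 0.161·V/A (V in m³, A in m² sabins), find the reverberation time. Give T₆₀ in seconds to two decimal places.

1.13 s

Summing Sᵢαᵢ: 200·0.11 + 200·0.21 + 111·0.91 + 241·0.05 = 177.06 m².
T₆₀ = 0.161 × 1245 / 177.06 = 1.132 s.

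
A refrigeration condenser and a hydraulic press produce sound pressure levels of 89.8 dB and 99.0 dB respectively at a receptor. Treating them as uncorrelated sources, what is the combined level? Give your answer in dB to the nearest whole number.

99 dB

For uncorrelated sources the intensities add, so convert each level to linear form, sum, and take 10·log₁₀ of the total.
Σ 10^(L/10) = 10^(89.8/10) + 10^(99.0/10) = 8.898e+09.
L_total = 10·log₁₀(8.898e+09) = 99.49 dB.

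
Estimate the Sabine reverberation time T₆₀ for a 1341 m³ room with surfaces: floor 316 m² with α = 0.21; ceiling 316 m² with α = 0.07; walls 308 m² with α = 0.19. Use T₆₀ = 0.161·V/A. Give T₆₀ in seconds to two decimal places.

1.47 s

Summing Sᵢαᵢ: 316·0.21 + 316·0.07 + 308·0.19 = 147.00 m².
T₆₀ = 0.161 × 1341 / 147.00 = 1.469 s.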